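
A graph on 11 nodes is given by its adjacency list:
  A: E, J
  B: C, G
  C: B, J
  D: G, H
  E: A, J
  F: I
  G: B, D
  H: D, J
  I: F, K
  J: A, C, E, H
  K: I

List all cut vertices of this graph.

I, J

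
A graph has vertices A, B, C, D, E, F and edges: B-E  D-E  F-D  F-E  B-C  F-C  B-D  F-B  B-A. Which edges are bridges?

A-B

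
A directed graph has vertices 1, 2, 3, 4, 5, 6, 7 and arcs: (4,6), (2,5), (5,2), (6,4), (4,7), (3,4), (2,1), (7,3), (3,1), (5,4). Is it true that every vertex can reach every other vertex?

There is no directed path from 6 to 2, so the graph is not strongly connected.

No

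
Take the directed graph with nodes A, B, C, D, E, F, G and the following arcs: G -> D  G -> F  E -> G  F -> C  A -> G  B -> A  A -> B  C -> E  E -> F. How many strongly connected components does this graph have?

{C, E, F, G} are all mutually reachable — one SCC of size 4.
{A, B} are all mutually reachable — one SCC of size 2.
{D} is an SCC by itself.
That gives 3 strongly connected components.

3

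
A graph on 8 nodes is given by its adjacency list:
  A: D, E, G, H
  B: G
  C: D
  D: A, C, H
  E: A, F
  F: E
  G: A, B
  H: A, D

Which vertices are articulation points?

A, D, E, G

Removing A increases the component count from 1 to 3, so A is a cut vertex.
Removing D increases the component count from 1 to 2, so D is a cut vertex.
Removing E increases the component count from 1 to 2, so E is a cut vertex.
Likewise G is a cut vertex.
By contrast removing F leaves 1 component; it is not a cut vertex. No other vertex is a cut vertex either.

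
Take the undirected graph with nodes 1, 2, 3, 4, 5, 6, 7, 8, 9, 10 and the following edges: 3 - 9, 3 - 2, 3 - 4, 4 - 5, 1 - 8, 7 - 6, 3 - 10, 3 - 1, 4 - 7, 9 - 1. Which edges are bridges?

The edges on the cycle 3-9-1-3 are not bridges since each lies on that cycle.
But removing 4 - 7 disconnects 4 from 7; removing 8 - 1 disconnects 8 from 1; removing 3 - 10 disconnects 3 from 10; removing 5 - 4 disconnects 5 from 4 — these are bridges.
In total 7 edges are bridges.

1-8, 10-3, 2-3, 3-4, 4-5, 4-7, 6-7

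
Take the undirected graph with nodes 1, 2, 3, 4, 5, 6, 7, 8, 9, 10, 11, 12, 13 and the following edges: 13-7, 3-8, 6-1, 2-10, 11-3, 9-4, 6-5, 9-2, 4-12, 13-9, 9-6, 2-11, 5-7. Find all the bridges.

1-6, 10-2, 11-2, 11-3, 12-4, 2-9, 3-8, 4-9

The edges on the cycle 13-9-6-5-7-13 are not bridges since each lies on that cycle.
But removing 4-12 disconnects 4 from 12; removing 11-3 disconnects 11 from 3; removing 6-1 disconnects 6 from 1; removing 2-11 disconnects 2 from 11 — these are bridges.
In total 8 edges are bridges.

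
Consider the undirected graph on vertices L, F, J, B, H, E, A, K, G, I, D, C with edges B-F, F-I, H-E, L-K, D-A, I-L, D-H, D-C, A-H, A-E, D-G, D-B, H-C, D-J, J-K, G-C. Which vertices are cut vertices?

Removing D increases the component count from 1 to 2, so D is a cut vertex.
By contrast removing B leaves 1 component; it is not a cut vertex. No other vertex is a cut vertex either.

D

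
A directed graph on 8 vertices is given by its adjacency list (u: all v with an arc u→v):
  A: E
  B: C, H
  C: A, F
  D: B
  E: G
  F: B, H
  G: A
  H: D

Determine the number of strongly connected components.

2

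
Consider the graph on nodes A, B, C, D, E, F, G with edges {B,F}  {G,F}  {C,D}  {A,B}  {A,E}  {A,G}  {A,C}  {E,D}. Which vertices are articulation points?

A

Removing A increases the component count from 1 to 2, so A is a cut vertex.
By contrast removing F leaves 1 component; it is not a cut vertex. No other vertex is a cut vertex either.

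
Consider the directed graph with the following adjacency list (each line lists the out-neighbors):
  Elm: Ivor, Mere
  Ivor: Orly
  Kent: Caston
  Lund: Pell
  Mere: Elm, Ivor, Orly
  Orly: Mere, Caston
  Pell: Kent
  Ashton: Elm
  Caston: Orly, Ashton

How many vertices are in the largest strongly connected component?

6

{Elm, Ivor, Mere, Orly, Ashton, Caston} are all mutually reachable — one SCC of size 6.
{Lund} is an SCC by itself.
{Pell} is an SCC by itself.
{Kent} is an SCC by itself.
The largest has 6 vertices.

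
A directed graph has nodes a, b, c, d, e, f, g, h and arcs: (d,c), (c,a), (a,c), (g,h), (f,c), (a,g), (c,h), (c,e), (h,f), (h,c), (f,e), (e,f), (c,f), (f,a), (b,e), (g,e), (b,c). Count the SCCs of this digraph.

3

{a, c, e, f, g, h} are all mutually reachable — one SCC of size 6.
{b} is an SCC by itself.
{d} is an SCC by itself.
That gives 3 strongly connected components.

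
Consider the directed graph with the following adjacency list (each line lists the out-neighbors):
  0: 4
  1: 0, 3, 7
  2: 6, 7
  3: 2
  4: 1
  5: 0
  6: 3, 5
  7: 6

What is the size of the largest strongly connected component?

{0, 1, 2, 3, 4, 5, 6, 7} are all mutually reachable — one SCC of size 8.
The largest has 8 vertices.

8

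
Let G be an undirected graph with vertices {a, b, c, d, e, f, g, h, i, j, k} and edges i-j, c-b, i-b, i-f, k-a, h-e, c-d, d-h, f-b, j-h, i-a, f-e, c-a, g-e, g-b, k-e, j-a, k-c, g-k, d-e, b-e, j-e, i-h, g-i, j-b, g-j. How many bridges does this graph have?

0

The edges on the cycle g-i-f-e-d-c-k-g are not bridges since each lies on that cycle.
Every edge lies on some cycle, so there are no bridges.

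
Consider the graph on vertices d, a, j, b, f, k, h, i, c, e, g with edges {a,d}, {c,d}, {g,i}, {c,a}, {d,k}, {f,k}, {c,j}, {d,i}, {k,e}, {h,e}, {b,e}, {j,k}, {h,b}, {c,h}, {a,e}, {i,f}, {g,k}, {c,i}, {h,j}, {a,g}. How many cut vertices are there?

Removing g, for instance, still leaves 1 component. No single vertex removal increases the component count — the graph has no articulation points.

0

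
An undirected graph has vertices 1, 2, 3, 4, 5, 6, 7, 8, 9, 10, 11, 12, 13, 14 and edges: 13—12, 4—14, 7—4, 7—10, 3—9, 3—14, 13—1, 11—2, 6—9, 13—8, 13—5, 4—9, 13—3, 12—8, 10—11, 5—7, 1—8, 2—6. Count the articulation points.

Removing 13 increases the component count from 1 to 2, so 13 is a cut vertex.
By contrast removing 10 leaves 1 component; it is not a cut vertex. No other vertex is a cut vertex either.

1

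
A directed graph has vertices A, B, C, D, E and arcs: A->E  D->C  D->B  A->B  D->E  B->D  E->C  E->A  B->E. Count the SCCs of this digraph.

{A, B, D, E} are all mutually reachable — one SCC of size 4.
{C} is an SCC by itself.
That gives 2 strongly connected components.

2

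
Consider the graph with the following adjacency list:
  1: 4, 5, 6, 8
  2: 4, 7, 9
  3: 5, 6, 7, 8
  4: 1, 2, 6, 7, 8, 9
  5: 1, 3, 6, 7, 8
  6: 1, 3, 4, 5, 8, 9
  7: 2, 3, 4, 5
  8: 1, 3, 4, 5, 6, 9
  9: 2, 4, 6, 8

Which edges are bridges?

none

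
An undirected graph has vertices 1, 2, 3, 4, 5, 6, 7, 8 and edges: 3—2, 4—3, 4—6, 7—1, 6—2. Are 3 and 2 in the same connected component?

Yes

From 3 we can reach 2, 3, 4, 6, which includes 2.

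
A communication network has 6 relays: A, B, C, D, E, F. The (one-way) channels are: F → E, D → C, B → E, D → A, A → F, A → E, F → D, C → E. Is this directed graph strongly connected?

There is no directed path from A to B, so the graph is not strongly connected.

No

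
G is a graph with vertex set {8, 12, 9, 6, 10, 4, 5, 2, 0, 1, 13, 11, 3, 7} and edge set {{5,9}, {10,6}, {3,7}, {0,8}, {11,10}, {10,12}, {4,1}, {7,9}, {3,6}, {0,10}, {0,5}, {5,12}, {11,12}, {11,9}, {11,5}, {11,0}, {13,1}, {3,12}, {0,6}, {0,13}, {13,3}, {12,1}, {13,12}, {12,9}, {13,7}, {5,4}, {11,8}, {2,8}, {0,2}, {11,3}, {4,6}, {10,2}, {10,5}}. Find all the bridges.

none

The edges on the cycle 0-2-8-0 are not bridges since each lies on that cycle.
Every edge lies on some cycle, so there are no bridges.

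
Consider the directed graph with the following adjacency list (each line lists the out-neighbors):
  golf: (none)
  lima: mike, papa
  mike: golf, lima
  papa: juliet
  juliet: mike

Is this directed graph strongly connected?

There is no directed path from golf to papa, so the graph is not strongly connected.

No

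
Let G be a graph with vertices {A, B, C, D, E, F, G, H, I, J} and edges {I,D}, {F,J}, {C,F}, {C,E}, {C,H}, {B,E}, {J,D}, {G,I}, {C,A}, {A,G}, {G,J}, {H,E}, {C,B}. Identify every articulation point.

Removing C increases the component count from 1 to 2, so C is a cut vertex.
By contrast removing G leaves 1 component; it is not a cut vertex. No other vertex is a cut vertex either.

C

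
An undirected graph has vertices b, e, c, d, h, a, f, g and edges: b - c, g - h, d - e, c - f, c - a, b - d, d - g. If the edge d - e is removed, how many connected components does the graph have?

2

Before removal there is 1 component.
d - e is a bridge — removing it separates d's side from e's side.
After removal: 2 components.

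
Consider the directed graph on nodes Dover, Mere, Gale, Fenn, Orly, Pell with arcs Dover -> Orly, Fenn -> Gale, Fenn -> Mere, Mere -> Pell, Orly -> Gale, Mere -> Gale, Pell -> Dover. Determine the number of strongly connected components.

{Fenn} is an SCC by itself.
{Pell} is an SCC by itself.
{Mere} is an SCC by itself.
{Dover} is an SCC by itself.
{Gale} is an SCC by itself.
(and 1 more singleton SCC)
That gives 6 strongly connected components.

6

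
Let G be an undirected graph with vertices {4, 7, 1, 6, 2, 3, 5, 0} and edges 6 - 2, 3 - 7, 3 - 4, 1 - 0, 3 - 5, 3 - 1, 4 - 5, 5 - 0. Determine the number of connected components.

2

Starting from 2 we can reach 2, 6. That is one component of size 2.
Starting from 0 we can reach 0, 1, 3, 4, 5, 7. That is one component of size 6.
Total: 2 components.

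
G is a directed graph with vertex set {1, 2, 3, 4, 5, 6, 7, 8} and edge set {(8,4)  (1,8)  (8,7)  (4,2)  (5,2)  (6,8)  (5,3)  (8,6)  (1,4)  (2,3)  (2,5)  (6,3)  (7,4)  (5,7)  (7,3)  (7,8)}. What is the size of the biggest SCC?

6

{2, 4, 5, 6, 7, 8} are all mutually reachable — one SCC of size 6.
{3} is an SCC by itself.
{1} is an SCC by itself.
The largest has 6 vertices.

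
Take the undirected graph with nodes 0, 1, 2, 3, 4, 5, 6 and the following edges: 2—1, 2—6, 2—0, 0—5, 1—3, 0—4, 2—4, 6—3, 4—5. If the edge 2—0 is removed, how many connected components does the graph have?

2 and 0 are still connected via 2-4-0, so the component count stays at 1.

1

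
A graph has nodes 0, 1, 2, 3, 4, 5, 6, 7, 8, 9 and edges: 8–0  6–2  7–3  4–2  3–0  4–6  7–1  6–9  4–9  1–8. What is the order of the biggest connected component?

5 is isolated — a component by itself.
Starting from 2 we can reach 2, 4, 6, 9. That is one component of size 4.
Starting from 0 we can reach 0, 1, 3, 7, 8. That is one component of size 5.
The largest has 5 vertices.

5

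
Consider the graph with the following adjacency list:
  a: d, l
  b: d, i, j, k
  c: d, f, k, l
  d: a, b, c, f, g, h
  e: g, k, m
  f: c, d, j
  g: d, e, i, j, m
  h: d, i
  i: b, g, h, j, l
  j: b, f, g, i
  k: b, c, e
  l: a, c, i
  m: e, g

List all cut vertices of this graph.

none

Removing m, for instance, still leaves 1 component. No single vertex removal increases the component count — the graph has no articulation points.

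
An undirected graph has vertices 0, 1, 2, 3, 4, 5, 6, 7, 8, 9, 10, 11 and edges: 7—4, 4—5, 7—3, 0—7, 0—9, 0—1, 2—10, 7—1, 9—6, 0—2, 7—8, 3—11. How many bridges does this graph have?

9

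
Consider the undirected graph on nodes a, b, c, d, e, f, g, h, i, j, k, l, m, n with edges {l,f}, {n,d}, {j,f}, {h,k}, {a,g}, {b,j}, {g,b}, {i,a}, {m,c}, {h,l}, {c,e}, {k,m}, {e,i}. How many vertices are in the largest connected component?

Starting from d we can reach d, n. That is one component of size 2.
Starting from a we can reach a, b, c, e, f, g, h, i, j, k, l, m. That is one component of size 12.
The largest has 12 vertices.

12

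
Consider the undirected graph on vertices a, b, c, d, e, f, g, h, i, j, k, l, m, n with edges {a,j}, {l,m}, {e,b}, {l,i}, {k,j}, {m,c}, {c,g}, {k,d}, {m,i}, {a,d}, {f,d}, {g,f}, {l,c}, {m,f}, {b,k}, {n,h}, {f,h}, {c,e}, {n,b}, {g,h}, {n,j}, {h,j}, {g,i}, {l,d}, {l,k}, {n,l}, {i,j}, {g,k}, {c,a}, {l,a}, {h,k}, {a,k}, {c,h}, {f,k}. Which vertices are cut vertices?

Removing j, for instance, still leaves 1 component. No single vertex removal increases the component count — the graph has no articulation points.

none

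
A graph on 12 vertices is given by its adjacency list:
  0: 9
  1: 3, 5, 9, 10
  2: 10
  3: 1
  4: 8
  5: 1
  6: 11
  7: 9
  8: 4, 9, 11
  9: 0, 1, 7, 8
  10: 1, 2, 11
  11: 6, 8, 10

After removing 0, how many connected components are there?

1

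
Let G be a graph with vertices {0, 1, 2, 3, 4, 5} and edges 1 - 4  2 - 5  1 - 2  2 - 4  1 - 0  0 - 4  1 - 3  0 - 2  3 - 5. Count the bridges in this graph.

The edges on the cycle 1-3-5-2-0-1 are not bridges since each lies on that cycle.
Every edge lies on some cycle, so there are no bridges.

0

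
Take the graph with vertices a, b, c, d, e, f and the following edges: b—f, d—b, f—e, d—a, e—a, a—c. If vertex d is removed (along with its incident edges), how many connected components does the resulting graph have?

With d gone, the remaining components are: {a, b, c, e, f}.
That is 1 component.

1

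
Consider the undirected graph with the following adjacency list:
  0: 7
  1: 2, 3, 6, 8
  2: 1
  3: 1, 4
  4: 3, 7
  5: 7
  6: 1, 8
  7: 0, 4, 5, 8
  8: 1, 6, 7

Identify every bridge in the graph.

0-7, 1-2, 5-7

The edges on the cycle 4-7-8-6-1-3-4 are not bridges since each lies on that cycle.
But removing 1-2 disconnects 1 from 2; removing 7-0 disconnects 7 from 0; removing 7-5 disconnects 7 from 5 — these are bridges.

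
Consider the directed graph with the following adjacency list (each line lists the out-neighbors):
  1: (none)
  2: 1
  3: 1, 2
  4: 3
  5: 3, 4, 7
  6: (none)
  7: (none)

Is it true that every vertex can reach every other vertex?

No

There is no directed path from 3 to 7, so the graph is not strongly connected.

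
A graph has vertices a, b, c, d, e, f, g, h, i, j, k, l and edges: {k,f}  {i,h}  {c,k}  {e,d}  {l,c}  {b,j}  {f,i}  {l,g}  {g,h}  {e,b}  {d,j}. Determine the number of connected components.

3

a is isolated — a component by itself.
Starting from b we can reach b, d, e, j. That is one component of size 4.
Starting from c we can reach c, f, g, h, i, k, l. That is one component of size 7.
Total: 3 components.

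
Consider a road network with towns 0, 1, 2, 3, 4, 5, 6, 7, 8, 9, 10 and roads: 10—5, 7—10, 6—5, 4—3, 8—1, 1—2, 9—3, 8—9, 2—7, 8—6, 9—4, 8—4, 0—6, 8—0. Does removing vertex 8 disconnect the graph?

Yes

Deleting 8 raises the number of components from 1 to 2, so 8 is a cut vertex.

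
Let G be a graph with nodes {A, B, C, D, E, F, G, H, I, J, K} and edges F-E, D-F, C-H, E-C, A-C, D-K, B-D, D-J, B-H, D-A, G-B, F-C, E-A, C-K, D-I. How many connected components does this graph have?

1

Starting from A we can reach A, B, C, D, E, F, G, H, I, J, K. That is one component of size 11.
Total: 1 component.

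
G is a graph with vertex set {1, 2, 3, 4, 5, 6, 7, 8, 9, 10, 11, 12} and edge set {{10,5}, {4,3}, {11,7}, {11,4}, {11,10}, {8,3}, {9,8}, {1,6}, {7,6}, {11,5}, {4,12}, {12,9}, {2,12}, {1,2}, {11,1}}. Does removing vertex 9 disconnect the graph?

No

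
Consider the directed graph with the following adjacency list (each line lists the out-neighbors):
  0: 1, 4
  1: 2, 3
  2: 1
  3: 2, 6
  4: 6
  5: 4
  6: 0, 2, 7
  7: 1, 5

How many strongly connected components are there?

1

{0, 1, 2, 3, 4, 5, 6, 7} are all mutually reachable — one SCC of size 8.
That gives 1 strongly connected component.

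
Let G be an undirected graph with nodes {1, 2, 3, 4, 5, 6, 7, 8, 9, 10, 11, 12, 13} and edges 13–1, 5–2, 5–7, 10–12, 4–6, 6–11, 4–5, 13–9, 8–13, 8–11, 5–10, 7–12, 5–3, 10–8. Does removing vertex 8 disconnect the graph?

Yes

Deleting 8 raises the number of components from 1 to 2, so 8 is a cut vertex.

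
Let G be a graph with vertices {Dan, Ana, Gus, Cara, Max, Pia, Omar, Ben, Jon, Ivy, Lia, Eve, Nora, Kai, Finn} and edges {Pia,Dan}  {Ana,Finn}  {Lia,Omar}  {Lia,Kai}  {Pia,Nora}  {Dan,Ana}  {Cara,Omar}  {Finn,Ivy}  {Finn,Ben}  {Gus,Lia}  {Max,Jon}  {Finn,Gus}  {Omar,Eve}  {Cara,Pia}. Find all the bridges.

Ben-Finn, Eve-Omar, Finn-Ivy, Jon-Max, Kai-Lia, Nora-Pia

The edges on the cycle Cara-Pia-Dan-Ana-Finn-Gus-Lia-Omar-Cara are not bridges since each lies on that cycle.
But removing Max–Jon disconnects Max from Jon; removing Finn–Ben disconnects Finn from Ben; removing Kai–Lia disconnects Kai from Lia; removing Ivy–Finn disconnects Ivy from Finn — these are bridges.
In total 6 edges are bridges.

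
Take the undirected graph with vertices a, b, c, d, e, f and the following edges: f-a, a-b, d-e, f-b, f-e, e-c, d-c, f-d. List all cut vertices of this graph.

f

Removing f increases the component count from 1 to 2, so f is a cut vertex.
By contrast removing a leaves 1 component; it is not a cut vertex. No other vertex is a cut vertex either.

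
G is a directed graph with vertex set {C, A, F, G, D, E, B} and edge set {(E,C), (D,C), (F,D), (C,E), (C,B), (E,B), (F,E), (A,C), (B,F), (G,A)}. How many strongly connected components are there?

{B, C, D, E, F} are all mutually reachable — one SCC of size 5.
{A} is an SCC by itself.
{G} is an SCC by itself.
That gives 3 strongly connected components.

3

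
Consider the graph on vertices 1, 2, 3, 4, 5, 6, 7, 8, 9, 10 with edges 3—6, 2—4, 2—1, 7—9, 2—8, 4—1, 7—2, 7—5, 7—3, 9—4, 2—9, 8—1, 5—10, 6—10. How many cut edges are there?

0

The edges on the cycle 7-3-6-10-5-7 are not bridges since each lies on that cycle.
Every edge lies on some cycle, so there are no bridges.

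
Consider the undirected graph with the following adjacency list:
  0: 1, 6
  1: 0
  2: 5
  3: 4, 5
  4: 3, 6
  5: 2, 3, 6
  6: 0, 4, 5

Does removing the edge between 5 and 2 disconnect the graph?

Yes

Removing 5-2 leaves no path between 5 and 2: the component count goes from 1 to 2. So it is a bridge.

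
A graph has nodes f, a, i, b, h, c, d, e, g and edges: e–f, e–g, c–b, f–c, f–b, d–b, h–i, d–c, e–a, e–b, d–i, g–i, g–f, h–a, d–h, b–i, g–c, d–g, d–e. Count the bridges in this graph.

0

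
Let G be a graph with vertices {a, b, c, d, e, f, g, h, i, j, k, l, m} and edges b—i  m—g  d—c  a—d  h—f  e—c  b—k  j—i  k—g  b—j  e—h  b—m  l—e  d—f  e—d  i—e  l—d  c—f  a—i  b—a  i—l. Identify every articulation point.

b

Removing b increases the component count from 1 to 2, so b is a cut vertex.
By contrast removing c leaves 1 component; it is not a cut vertex. No other vertex is a cut vertex either.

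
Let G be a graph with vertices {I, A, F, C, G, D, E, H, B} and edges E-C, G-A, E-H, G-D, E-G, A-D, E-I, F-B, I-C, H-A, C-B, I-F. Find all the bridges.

none

The edges on the cycle E-H-A-D-G-E are not bridges since each lies on that cycle.
Every edge lies on some cycle, so there are no bridges.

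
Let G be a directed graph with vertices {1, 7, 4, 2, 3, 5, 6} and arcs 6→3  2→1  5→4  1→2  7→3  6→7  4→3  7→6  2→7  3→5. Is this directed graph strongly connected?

No

There is no directed path from 7 to 2, so the graph is not strongly connected.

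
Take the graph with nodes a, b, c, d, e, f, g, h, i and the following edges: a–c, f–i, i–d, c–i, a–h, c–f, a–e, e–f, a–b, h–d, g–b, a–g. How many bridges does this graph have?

0

The edges on the cycle a-g-b-a are not bridges since each lies on that cycle.
Every edge lies on some cycle, so there are no bridges.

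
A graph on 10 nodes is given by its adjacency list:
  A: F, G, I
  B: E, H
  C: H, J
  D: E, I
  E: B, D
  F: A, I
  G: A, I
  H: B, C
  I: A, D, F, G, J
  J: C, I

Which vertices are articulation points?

I

Removing I increases the component count from 1 to 2, so I is a cut vertex.
By contrast removing F leaves 1 component; it is not a cut vertex. No other vertex is a cut vertex either.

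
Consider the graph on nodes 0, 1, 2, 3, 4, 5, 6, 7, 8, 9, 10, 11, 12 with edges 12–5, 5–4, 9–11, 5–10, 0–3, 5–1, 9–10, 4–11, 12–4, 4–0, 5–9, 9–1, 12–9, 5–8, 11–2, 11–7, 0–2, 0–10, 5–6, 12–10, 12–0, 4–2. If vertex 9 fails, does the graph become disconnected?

Deleting 9 leaves 1 component (was 1) (its neighbors 1, 5, 10, 11, 12 remain connected to each other), so 9 is not a cut vertex.

No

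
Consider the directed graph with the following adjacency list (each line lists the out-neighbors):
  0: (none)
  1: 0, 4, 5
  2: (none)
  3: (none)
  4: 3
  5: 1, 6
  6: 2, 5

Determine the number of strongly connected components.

{1, 5, 6} are all mutually reachable — one SCC of size 3.
{2} is an SCC by itself.
{0} is an SCC by itself.
{3} is an SCC by itself.
{4} is an SCC by itself.
That gives 5 strongly connected components.

5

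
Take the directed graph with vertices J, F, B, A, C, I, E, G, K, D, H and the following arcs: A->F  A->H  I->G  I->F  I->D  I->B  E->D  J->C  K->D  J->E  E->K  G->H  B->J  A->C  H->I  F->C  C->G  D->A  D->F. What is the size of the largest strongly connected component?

11

{A, B, C, D, E, F, G, H, I, J, K} are all mutually reachable — one SCC of size 11.
The largest has 11 vertices.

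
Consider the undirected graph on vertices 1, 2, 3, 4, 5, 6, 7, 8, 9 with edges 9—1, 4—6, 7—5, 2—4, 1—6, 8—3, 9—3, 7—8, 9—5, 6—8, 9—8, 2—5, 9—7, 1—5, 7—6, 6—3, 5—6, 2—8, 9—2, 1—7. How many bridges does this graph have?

The edges on the cycle 9-2-4-6-7-1-9 are not bridges since each lies on that cycle.
Every edge lies on some cycle, so there are no bridges.

0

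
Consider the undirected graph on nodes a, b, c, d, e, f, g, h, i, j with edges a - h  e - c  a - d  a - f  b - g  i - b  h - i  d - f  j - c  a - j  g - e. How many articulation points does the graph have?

1

Removing a increases the component count from 1 to 2, so a is a cut vertex.
By contrast removing c leaves 1 component; it is not a cut vertex. No other vertex is a cut vertex either.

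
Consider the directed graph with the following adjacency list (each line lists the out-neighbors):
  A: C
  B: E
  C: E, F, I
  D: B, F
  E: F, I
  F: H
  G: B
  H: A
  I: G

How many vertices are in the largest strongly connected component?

8

{A, B, C, E, F, G, H, I} are all mutually reachable — one SCC of size 8.
{D} is an SCC by itself.
The largest has 8 vertices.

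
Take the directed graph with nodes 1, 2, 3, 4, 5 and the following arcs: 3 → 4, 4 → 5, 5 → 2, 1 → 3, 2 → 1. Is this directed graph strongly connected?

From 3 we can reach every vertex (1, 2, 3, 4, 5), and every vertex can reach 3 (1, 2, 3, 4, 5). So the whole graph is one strongly connected component.

Yes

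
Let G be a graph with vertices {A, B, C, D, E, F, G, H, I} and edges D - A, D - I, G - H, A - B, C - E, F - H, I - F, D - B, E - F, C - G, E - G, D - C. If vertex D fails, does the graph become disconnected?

Yes

Deleting D raises the number of components from 1 to 2, so D is a cut vertex.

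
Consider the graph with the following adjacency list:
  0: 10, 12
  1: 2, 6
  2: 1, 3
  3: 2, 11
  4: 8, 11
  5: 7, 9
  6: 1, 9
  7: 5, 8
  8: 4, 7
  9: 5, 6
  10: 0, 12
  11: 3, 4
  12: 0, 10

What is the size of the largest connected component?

Starting from 0 we can reach 0, 10, 12. That is one component of size 3.
Starting from 1 we can reach 1, 2, 3, 4, 5, 6, 7, 8, 9, 11. That is one component of size 10.
The largest has 10 vertices.

10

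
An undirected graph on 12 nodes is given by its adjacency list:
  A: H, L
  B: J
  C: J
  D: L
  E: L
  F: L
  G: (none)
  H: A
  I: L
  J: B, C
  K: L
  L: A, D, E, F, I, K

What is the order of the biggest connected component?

8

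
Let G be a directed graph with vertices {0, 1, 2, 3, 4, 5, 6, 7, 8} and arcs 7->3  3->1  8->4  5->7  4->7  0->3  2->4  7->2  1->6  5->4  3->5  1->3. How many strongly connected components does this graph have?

4

{1, 2, 3, 4, 5, 7} are all mutually reachable — one SCC of size 6.
{0} is an SCC by itself.
{6} is an SCC by itself.
{8} is an SCC by itself.
That gives 4 strongly connected components.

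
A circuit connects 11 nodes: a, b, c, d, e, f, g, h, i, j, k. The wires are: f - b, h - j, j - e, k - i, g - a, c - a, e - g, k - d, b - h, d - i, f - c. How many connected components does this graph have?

Starting from d we can reach d, i, k. That is one component of size 3.
Starting from a we can reach a, b, c, e, f, g, h, j. That is one component of size 8.
Total: 2 components.

2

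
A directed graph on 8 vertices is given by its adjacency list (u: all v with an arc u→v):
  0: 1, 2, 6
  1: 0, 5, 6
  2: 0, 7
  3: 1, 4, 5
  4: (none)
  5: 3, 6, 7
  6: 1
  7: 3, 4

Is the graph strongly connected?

No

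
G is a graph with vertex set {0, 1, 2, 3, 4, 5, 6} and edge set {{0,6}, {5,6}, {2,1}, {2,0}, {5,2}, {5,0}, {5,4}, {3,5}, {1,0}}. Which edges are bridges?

The edges on the cycle 5-2-1-0-5 are not bridges since each lies on that cycle.
But removing 4—5 disconnects 4 from 5; removing 3—5 disconnects 3 from 5 — these are bridges.

3-5, 4-5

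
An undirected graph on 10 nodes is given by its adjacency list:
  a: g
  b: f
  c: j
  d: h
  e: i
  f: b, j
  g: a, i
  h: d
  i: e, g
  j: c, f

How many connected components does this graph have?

Starting from d we can reach d, h. That is one component of size 2.
Starting from b we can reach b, c, f, j. That is one component of size 4.
Starting from a we can reach a, e, g, i. That is one component of size 4.
Total: 3 components.

3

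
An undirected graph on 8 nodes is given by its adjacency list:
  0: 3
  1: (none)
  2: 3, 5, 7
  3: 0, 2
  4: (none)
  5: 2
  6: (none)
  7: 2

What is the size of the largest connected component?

5

6 is isolated — a component by itself.
1 is isolated — a component by itself.
4 is isolated — a component by itself.
Starting from 0 we can reach 0, 2, 3, 5, 7. That is one component of size 5.
The largest has 5 vertices.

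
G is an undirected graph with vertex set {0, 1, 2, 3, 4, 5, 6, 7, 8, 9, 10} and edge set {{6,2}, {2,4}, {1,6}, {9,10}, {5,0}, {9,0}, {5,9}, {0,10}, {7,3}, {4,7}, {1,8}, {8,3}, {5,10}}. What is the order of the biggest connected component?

7

Starting from 0 we can reach 0, 5, 9, 10. That is one component of size 4.
Starting from 1 we can reach 1, 2, 3, 4, 6, 7, 8. That is one component of size 7.
The largest has 7 vertices.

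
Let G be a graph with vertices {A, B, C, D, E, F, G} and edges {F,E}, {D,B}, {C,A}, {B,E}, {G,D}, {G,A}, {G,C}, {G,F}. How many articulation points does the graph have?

Removing G increases the component count from 1 to 2, so G is a cut vertex.
By contrast removing B leaves 1 component; it is not a cut vertex. No other vertex is a cut vertex either.

1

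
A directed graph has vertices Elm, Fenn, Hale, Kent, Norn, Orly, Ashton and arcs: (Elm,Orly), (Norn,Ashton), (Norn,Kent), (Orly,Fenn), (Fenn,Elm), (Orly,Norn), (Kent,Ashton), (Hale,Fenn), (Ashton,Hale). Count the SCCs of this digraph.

1

{Elm, Fenn, Hale, Kent, Norn, Orly, Ashton} are all mutually reachable — one SCC of size 7.
That gives 1 strongly connected component.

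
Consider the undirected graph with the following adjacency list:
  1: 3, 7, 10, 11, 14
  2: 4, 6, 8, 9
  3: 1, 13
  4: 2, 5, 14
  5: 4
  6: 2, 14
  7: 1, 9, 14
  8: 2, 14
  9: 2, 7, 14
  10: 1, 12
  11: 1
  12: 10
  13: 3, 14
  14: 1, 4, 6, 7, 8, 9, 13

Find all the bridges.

1-10, 1-11, 10-12, 4-5

The edges on the cycle 14-6-2-4-14 are not bridges since each lies on that cycle.
But removing 5-4 disconnects 5 from 4; removing 1-11 disconnects 1 from 11; removing 1-10 disconnects 1 from 10; removing 12-10 disconnects 12 from 10 — these are bridges.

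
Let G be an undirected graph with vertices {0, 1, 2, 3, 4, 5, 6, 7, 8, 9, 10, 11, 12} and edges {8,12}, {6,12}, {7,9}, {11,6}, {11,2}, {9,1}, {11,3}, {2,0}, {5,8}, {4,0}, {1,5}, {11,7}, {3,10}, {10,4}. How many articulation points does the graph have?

1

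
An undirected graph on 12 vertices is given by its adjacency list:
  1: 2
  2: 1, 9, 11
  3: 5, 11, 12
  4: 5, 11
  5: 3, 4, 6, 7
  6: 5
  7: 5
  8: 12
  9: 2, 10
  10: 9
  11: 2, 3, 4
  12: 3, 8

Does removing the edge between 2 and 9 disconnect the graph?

Yes

Removing 2-9 leaves no path between 2 and 9: the component count goes from 1 to 2. So it is a bridge.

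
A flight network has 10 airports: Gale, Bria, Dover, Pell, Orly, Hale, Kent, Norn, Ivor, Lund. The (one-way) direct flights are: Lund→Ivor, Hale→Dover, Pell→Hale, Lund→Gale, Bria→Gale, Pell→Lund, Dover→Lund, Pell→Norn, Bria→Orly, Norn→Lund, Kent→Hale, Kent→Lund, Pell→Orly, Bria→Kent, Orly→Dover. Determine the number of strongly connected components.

{Bria} is an SCC by itself.
{Lund} is an SCC by itself.
{Ivor} is an SCC by itself.
{Dover} is an SCC by itself.
{Pell} is an SCC by itself.
(and 5 more singleton SCCs)
That gives 10 strongly connected components.

10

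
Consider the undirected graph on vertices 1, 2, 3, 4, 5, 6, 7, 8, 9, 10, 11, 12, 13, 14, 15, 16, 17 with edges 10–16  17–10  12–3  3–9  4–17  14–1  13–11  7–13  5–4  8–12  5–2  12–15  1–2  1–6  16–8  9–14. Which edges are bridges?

The edges on the cycle 5-4-17-10-16-8-12-3-9-14-1-2-5 are not bridges since each lies on that cycle.
But removing 15–12 disconnects 15 from 12; removing 1–6 disconnects 1 from 6; removing 7–13 disconnects 7 from 13; removing 11–13 disconnects 11 from 13 — these are bridges.

1-6, 11-13, 12-15, 13-7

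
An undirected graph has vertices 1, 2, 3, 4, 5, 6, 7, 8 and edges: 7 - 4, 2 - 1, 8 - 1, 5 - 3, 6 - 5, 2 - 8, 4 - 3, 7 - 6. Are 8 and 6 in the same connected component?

The component containing 8 is {1, 2, 8}, and 6 is not in it.

No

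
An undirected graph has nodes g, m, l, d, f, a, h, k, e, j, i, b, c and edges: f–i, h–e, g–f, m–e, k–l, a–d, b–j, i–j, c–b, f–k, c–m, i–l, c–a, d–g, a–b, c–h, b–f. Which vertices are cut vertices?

c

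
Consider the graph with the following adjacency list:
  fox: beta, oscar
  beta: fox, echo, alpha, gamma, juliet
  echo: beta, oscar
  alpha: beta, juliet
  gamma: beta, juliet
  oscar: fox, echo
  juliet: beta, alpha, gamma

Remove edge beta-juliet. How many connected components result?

1

beta and juliet are still connected via beta-alpha-juliet, so the component count stays at 1.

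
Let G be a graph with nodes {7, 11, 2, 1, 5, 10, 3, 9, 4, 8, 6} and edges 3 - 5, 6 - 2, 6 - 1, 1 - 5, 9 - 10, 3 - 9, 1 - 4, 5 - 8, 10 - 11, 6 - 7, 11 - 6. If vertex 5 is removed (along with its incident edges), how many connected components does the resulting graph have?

With 5 gone, the remaining components are: {8}; {1, 2, 3, 4, 6, 7, 9, 10, 11}.
That is 2 components.

2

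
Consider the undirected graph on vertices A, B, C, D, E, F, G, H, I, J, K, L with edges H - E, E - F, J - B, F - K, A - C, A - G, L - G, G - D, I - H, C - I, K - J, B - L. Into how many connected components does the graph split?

1

Starting from A we can reach A, B, C, D, E, F, G, H, I, J, K, L. That is one component of size 12.
Total: 1 component.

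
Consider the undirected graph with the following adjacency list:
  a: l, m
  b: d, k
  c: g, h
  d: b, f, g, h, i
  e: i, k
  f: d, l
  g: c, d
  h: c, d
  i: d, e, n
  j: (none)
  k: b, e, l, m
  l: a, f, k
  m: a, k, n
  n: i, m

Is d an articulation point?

Yes

Deleting d raises the number of components from 2 to 3, so d is a cut vertex.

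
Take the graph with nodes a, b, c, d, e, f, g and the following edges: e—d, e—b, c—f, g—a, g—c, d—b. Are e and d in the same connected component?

From e we can reach b, d, e, which includes d.

Yes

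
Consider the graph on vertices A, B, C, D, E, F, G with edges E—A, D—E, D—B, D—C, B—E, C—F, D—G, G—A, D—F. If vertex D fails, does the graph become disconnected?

Deleting D raises the number of components from 1 to 2, so D is a cut vertex.

Yes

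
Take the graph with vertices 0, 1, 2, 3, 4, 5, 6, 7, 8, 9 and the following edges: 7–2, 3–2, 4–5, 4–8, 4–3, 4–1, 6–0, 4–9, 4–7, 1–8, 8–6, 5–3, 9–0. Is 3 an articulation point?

Deleting 3 leaves 1 component (was 1) (its neighbors 2, 4, 5 remain connected to each other), so 3 is not a cut vertex.

No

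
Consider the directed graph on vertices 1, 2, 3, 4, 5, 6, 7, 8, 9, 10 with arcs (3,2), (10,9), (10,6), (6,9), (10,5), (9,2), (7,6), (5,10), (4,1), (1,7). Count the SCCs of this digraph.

{5, 10} are all mutually reachable — one SCC of size 2.
{1} is an SCC by itself.
{7} is an SCC by itself.
{6} is an SCC by itself.
{3} is an SCC by itself.
(and 4 more singleton SCCs)
That gives 9 strongly connected components.

9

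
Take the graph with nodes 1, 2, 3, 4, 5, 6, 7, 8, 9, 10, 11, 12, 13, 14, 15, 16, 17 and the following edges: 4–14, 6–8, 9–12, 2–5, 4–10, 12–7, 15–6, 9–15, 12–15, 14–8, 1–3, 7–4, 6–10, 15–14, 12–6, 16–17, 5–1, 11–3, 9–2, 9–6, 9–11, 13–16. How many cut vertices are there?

2

Removing 9 increases the component count from 2 to 3, so 9 is a cut vertex.
Removing 16 increases the component count from 2 to 3, so 16 is a cut vertex.
By contrast removing 8 leaves 2 components; it is not a cut vertex. No other vertex is a cut vertex either.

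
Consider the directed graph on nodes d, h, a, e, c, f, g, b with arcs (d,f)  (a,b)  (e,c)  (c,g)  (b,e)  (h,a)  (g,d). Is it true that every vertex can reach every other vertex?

There is no directed path from d to h, so the graph is not strongly connected.

No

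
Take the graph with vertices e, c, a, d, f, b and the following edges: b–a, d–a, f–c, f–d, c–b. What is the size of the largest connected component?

5

e is isolated — a component by itself.
Starting from a we can reach a, b, c, d, f. That is one component of size 5.
The largest has 5 vertices.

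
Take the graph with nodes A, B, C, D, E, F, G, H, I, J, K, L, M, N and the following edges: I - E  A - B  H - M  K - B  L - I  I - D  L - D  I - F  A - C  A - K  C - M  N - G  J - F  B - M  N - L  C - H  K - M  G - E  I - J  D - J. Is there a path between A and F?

No

The component containing A is {A, B, C, H, K, M}, and F is not in it.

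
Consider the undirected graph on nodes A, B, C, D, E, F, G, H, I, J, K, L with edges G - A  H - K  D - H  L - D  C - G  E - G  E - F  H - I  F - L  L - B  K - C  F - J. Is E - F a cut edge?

No

After removing E - F, the path E-G-C-K-H-D-L-F still connects them, so the edge is not a bridge.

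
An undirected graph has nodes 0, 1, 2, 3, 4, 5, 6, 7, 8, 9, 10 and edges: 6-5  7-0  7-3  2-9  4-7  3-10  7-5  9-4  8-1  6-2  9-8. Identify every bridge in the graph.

0-7, 1-8, 10-3, 3-7, 8-9

The edges on the cycle 6-2-9-4-7-5-6 are not bridges since each lies on that cycle.
But removing 7-0 disconnects 7 from 0; removing 1-8 disconnects 1 from 8; removing 3-10 disconnects 3 from 10; removing 9-8 disconnects 9 from 8 — these are bridges.
In total 5 edges are bridges.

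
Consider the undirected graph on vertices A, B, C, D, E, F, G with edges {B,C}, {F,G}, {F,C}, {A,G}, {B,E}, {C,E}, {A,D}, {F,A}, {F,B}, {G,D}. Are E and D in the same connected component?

Yes

From E we can reach A, B, C, D, E, F, G, which includes D.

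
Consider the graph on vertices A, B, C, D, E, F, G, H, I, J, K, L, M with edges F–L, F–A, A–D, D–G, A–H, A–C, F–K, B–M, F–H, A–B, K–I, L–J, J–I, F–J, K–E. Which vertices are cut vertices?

Removing A increases the component count from 1 to 4, so A is a cut vertex.
Removing B increases the component count from 1 to 2, so B is a cut vertex.
Removing D increases the component count from 1 to 2, so D is a cut vertex.
Likewise F, K are cut vertices.
By contrast removing L leaves 1 component; it is not a cut vertex. No other vertex is a cut vertex either.

A, B, D, F, K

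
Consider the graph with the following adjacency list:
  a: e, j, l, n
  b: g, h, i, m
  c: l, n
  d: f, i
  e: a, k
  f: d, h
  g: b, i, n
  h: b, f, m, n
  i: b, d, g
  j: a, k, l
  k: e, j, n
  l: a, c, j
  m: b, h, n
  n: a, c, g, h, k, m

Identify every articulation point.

Removing n increases the component count from 1 to 2, so n is a cut vertex.
By contrast removing e leaves 1 component; it is not a cut vertex. No other vertex is a cut vertex either.

n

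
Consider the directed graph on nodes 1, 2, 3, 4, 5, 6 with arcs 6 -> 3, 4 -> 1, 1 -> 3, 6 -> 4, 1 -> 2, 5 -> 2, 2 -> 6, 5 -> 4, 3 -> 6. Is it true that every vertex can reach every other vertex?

There is no directed path from 4 to 5, so the graph is not strongly connected.

No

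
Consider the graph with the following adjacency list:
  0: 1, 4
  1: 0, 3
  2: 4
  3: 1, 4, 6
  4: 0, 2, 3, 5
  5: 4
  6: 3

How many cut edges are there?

3

The edges on the cycle 4-0-1-3-4 are not bridges since each lies on that cycle.
But removing 4-5 disconnects 4 from 5; removing 3-6 disconnects 3 from 6; removing 4-2 disconnects 4 from 2 — these are bridges.
That makes 3 bridges.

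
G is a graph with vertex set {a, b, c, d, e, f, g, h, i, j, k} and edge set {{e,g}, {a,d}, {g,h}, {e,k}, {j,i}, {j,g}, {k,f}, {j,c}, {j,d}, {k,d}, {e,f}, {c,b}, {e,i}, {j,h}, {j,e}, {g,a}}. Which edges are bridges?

b-c, c-j

The edges on the cycle j-e-g-h-j are not bridges since each lies on that cycle.
But removing c-j disconnects c from j; removing b-c disconnects b from c — these are bridges.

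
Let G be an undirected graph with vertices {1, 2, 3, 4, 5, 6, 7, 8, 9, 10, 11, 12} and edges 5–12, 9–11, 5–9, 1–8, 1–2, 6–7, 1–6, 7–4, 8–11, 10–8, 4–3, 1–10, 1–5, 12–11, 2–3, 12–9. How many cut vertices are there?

1

Removing 1 increases the component count from 1 to 2, so 1 is a cut vertex.
By contrast removing 4 leaves 1 component; it is not a cut vertex. No other vertex is a cut vertex either.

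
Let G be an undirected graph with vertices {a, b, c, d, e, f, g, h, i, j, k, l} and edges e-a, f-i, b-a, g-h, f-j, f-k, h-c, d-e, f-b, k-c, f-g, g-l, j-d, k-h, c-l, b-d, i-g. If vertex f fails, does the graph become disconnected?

Yes

Deleting f raises the number of components from 1 to 2, so f is a cut vertex.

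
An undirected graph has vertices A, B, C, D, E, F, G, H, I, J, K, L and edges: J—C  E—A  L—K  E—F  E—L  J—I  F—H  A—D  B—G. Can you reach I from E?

The component containing E is {A, D, E, F, H, K, L}, and I is not in it.

No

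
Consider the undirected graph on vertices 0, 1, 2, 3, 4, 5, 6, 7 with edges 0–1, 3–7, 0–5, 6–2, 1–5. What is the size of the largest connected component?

4 is isolated — a component by itself.
Starting from 2 we can reach 2, 6. That is one component of size 2.
Starting from 3 we can reach 3, 7. That is one component of size 2.
Starting from 0 we can reach 0, 1, 5. That is one component of size 3.
The largest has 3 vertices.

3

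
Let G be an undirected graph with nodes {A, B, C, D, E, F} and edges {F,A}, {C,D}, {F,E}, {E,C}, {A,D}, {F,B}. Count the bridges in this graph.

The edges on the cycle F-A-D-C-E-F are not bridges since each lies on that cycle.
But removing F-B disconnects F from B — this is a bridge.

1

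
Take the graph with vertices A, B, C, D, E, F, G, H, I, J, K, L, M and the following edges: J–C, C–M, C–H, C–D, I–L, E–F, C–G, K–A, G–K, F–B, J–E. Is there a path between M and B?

From M we can reach A, B, C, D, E, F, G, H, J, K, M, which includes B.

Yes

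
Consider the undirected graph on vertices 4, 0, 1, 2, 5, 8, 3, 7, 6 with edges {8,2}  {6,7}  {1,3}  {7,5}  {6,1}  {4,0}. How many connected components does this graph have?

Starting from 2 we can reach 2, 8. That is one component of size 2.
Starting from 0 we can reach 0, 4. That is one component of size 2.
Starting from 1 we can reach 1, 3, 5, 6, 7. That is one component of size 5.
Total: 3 components.

3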